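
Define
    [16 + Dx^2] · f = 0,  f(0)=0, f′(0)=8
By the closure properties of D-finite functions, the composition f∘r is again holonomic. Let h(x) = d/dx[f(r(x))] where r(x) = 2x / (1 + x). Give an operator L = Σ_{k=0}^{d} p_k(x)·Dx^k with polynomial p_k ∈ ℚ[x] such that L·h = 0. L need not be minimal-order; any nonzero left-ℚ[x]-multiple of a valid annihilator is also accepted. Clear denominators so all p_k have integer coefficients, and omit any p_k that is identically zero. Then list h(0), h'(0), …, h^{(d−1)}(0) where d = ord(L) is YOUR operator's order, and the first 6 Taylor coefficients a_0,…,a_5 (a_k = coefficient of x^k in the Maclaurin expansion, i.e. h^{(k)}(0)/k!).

L = (70 + 12·x + 6·x^2) + (6 + 18·x + 18·x^2 + 6·x^3)·Dx + (1 + 4·x + 6·x^2 + 4·x^3 + x^4)·Dx^2  (order 2).
h: a_k = 16, -32, -464, 1984, -6928/3, -6240, …
ICs: h(0) = 16, h′(0) = -32.

f: a_k = 0, 8, 0, -64/3, 0, 256/15, …
h₀=f(r): pull back L_f along r ⇒ L₀.
h=h₀': d/dx-closure on L₀ ⇒ L.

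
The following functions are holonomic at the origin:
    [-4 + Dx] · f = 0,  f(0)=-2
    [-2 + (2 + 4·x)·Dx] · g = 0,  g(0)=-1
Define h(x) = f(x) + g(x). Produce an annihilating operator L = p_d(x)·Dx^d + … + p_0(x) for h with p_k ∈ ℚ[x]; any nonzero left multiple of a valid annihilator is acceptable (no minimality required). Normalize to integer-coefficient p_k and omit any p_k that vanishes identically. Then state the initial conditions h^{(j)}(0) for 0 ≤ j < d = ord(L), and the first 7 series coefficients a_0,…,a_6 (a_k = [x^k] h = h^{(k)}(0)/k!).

f: a_k = -2, -8, -16, -64/3, -64/3, -256/15, -512/45, …
g: a_k = -1, -1, 1/2, -1/2, 5/8, -7/8, 21/16, …
Weyl lclm of L_f,L_g ⇒ L₀ (ord ≤ 2).
L = (20 + 32·x) + (-17 - 64·x - 64·x^2)·Dx + (3 + 14·x + 16·x^2)·Dx^2  (order 2).
h: a_k = -3, -9, -31/2, -131/6, -497/24, -2153/120, -7247/720, …
ICs: h(0) = -3, h′(0) = -9.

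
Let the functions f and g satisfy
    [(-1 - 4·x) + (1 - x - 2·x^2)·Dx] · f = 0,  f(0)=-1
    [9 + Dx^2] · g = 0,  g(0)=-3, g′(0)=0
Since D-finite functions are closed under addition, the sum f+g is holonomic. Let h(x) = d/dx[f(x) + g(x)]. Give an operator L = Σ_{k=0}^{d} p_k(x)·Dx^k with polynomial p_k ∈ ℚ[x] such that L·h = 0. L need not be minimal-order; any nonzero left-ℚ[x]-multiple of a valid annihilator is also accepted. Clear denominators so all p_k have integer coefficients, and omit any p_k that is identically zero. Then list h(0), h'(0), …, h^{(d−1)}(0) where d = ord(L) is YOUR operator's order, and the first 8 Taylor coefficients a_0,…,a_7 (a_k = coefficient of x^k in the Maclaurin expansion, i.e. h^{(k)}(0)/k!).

f: a_k = -1, -1, -3, -5, -11, -21, -43, -85, …
g: a_k = -3, 0, 27/2, 0, -81/8, 0, 243/80, 0, …
Weyl lclm of L_f,L_g ⇒ L₀ (ord ≤ 3).
Derive L from L₀ (diff closure).
L = (954 + 3600·x + 8154·x^2 + 4140·x^3 + 5760·x^4 + 3888·x^5 + 2592·x^6) + (-117 - 369·x + 585·x^2 + 747·x^3 + 90·x^4 + 828·x^5 + 1512·x^6 + 864·x^7)·Dx + (106 + 400·x + 906·x^2 + 460·x^3 + 640·x^4 + 432·x^5 + 288·x^6)·Dx^2 + (-13 - 41·x + 65·x^2 + 83·x^3 + 10·x^4 + 92·x^5 + 168·x^6 + 96·x^7)·Dx^3  (order 3).
h: a_k = -1, 21, -15, -169/2, -105, -9591/40, -595, -768267/560, …
ICs: h(0) = -1, h′(0) = 21, h′′(0) = -30.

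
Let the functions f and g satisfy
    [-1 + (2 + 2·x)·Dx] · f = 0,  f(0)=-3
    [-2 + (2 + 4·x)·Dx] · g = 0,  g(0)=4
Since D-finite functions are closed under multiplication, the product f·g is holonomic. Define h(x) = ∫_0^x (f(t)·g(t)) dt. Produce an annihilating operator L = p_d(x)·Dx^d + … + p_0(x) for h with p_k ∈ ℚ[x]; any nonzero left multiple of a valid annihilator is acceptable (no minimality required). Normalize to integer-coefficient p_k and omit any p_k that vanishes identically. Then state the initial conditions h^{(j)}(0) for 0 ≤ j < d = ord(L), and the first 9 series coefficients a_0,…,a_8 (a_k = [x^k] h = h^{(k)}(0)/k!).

f: a_k = -3, -3/2, 3/8, -3/16, 15/128, -21/256, 63/1024, -99/2048, 1287/32768, …
g: a_k = 4, 4, -2, 2, -5/2, 7/2, -21/4, 33/4, -429/32, …
h₀=f·g: eliminate ⇒ L₀, order ≤ 1·1.
h=∫h₀ ⇒ L = L₀·Dx.
L = (-3 - 4·x)·Dx + (2 + 6·x + 4·x^2)·Dx^2  (order 2).
h: a_k = 0, -12, -9, 1/2, -9/16, 111/160, -117/128, 2271/1792, -7497/4096, …
ICs: h(0) = 0, h′(0) = -12.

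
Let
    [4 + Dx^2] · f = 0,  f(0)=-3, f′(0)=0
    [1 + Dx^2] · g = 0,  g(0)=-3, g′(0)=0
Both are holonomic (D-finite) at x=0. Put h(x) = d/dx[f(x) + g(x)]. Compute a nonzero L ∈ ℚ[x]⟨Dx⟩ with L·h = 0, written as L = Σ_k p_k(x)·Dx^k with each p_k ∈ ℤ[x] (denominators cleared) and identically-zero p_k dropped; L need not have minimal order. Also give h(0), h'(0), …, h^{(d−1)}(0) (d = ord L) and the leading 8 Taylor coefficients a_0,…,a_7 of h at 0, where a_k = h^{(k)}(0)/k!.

f: a_k = -3, 0, 6, 0, -2, 0, 4/15, 0, …
g: a_k = -3, 0, 3/2, 0, -1/8, 0, 1/240, 0, …
f+g: L₀ = lclm(L_f,L_g), ord ≤ 2+2.
h₀' ⇒ L via d/dx closure of L₀.
L = 4 + 5·Dx^2 + Dx^4  (order 4).
h: a_k = 0, 15, 0, -17/2, 0, 13/8, 0, -257/1680, …
ICs: h(0) = 0, h′(0) = 15, h′′(0) = 0, h′′′(0) = -51.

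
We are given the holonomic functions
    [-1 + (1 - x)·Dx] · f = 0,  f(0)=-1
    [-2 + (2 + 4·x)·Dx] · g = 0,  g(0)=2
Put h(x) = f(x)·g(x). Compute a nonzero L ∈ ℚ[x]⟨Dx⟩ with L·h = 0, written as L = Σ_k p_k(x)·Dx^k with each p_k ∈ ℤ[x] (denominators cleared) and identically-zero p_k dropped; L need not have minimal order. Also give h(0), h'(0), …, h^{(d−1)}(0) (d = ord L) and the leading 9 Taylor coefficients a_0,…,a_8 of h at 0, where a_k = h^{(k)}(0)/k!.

L = (2 + x) + (-1 - x + 2·x^2)·Dx  (order 1).
h: a_k = -2, -4, -3, -4, -11/4, -9/2, -15/8, -6, 45/64, …
ICs: h(0) = -2.

f: a_k = -1, -1, -1, -1, -1, -1, -1, -1, -1, …
g: a_k = 2, 2, -1, 1, -5/4, 7/4, -21/8, 33/8, -429/64, …
h₀=f·g: eliminate ⇒ L₀, order ≤ 1·1.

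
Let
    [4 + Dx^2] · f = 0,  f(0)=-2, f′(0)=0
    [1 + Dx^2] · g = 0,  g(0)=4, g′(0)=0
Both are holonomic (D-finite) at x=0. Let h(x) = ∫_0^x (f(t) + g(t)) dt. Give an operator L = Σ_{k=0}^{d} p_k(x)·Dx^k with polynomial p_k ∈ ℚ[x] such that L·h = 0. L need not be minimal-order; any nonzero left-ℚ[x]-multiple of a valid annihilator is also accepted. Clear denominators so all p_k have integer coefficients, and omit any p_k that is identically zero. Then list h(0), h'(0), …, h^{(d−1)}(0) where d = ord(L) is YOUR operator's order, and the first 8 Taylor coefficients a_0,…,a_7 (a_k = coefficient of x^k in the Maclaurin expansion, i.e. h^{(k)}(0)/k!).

L = 4·Dx + 5·Dx^3 + Dx^5  (order 5).
h: a_k = 0, 2, 0, 2/3, 0, -7/30, 0, 31/1260, …
ICs: h(0) = 0, h′(0) = 2, h′′(0) = 0, h′′′(0) = 4, h′′′′(0) = 0.

f: a_k = -2, 0, 4, 0, -4/3, 0, 8/45, 0, …
g: a_k = 4, 0, -2, 0, 1/6, 0, -1/180, 0, …
Weyl lclm of L_f,L_g ⇒ L₀ (ord ≤ 4).
h=∫₀ˣh₀: take L = L₀·Dx.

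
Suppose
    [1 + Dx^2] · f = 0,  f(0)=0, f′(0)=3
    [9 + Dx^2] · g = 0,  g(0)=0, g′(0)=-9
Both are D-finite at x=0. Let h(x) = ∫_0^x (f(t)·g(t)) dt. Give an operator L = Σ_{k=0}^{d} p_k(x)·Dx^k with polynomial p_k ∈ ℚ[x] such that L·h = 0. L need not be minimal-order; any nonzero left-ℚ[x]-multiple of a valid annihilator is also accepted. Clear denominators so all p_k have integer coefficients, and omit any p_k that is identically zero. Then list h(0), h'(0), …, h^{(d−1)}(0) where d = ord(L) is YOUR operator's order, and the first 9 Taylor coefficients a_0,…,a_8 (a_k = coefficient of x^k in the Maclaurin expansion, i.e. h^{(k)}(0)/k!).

L = 64·Dx + 20·Dx^3 + Dx^5  (order 5).
h: a_k = 0, 0, 0, -9, 0, 9, 0, -18/5, 0, …
ICs: h(0) = 0, h′(0) = 0, h′′(0) = 0, h′′′(0) = -54, h′′′′(0) = 0.

f: a_k = 0, 3, 0, -1/2, 0, 1/40, 0, -1/1680, 0, …
g: a_k = 0, -9, 0, 27/2, 0, -243/40, 0, 729/560, 0, …
Product ⇒ symmetric product L₀, ord ≤ 4.
h=∫₀ˣh₀: take L = L₀·Dx.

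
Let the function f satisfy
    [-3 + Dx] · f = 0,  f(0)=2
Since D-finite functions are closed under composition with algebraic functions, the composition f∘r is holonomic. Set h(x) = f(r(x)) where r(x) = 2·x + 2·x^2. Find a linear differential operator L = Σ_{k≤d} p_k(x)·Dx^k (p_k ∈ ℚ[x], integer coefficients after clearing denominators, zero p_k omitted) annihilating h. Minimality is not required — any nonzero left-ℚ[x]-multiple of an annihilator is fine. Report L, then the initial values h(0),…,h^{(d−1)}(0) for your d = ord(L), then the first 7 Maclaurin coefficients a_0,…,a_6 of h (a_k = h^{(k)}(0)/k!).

f: a_k = 2, 6, 9, 9, 27/4, 81/20, 81/40, …
f∘r: x↦r, Dx↦Dx/r' in L_f ⇒ L₀.
L = (-6 - 12·x) + Dx  (order 1).
h: a_k = 2, 12, 48, 144, 360, 3888/5, 7488/5, …
ICs: h(0) = 2.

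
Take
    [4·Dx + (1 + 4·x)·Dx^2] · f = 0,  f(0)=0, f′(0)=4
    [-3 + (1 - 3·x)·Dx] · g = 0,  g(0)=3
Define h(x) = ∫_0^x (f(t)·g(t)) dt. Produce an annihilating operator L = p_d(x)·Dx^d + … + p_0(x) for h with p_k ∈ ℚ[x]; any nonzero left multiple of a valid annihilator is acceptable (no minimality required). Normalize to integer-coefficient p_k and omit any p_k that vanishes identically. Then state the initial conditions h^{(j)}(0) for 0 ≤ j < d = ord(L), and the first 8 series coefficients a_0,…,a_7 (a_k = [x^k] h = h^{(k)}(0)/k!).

f: a_k = 0, 4, -8, 64/3, -64, 1024/5, -2048/3, 16384/7, …
g: a_k = 3, 9, 27, 81, 243, 729, 2187, 6561, …
L₀ := L_f ⊗_s L_g (sym. prod.), ord ≤ 2.
h=∫₀ˣh₀: take L = L₀·Dx.
L = 12·Dx + (2 + 36·x)·Dx^2 + (-1 - x + 12·x^2)·Dx^3  (order 3).
h: a_k = 0, 0, 6, 4, 25, 108/5, 782/5, 548/5, …
ICs: h(0) = 0, h′(0) = 0, h′′(0) = 12.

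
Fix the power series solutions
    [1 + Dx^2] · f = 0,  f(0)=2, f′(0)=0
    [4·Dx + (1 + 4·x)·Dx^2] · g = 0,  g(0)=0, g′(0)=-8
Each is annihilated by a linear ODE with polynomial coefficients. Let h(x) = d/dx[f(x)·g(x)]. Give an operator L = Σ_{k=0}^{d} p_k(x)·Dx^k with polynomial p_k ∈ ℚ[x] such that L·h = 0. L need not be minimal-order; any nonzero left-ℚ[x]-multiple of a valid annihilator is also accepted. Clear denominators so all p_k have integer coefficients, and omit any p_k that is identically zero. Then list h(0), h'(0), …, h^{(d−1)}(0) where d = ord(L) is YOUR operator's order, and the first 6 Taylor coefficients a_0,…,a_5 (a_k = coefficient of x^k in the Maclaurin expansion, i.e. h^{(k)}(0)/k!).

L = (-12355 - 1064·x - 6288·x^2 - 16128·x^3 - 13568·x^4 + 6144·x^5 + 4096·x^6) + (-3384 - 15968·x - 14080·x^2 - 15360·x^3 + 10240·x^4 + 8192·x^5)·Dx + (-12502 - 2384·x - 10016·x^2 - 19968·x^3 - 14848·x^4 + 12288·x^5 + 8192·x^6)·Dx^2 + (-3384 - 15968·x - 14080·x^2 - 15360·x^3 + 10240·x^4 + 8192·x^5)·Dx^3 + (-147 - 1320·x - 3728·x^2 - 3840·x^3 - 1280·x^4 + 6144·x^5 + 4096·x^6)·Dx^4  (order 4).
h: a_k = -16, 64, -232, 960, -3886, 15624, …
ICs: h(0) = -16, h′(0) = 64, h′′(0) = -464, h′′′(0) = 5760.

f: a_k = 2, 0, -1, 0, 1/12, 0, …
g: a_k = 0, -8, 16, -128/3, 128, -2048/5, …
L₀ := L_f ⊗_s L_g (sym. prod.), ord ≤ 4.
Differentiate: ansatz ord ≤ ord L₀ ⇒ L.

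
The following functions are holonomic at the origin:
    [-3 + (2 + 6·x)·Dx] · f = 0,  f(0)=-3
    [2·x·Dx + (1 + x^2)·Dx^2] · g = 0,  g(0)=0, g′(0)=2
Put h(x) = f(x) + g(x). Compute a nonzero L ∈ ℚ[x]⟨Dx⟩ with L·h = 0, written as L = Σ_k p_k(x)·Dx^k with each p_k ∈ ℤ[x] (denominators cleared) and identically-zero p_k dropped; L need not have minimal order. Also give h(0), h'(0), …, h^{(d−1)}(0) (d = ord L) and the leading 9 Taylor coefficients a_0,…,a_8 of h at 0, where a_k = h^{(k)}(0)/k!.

L = (-12 - 90·x + 36·x^2 + 54·x^3)·Dx + (-35 - 48·x - 102·x^2 + 144·x^3 + 189·x^4)·Dx^2 + (-6 - 10·x + 36·x^2 + 44·x^3 + 42·x^4 + 54·x^5)·Dx^3  (order 3).
h: a_k = -3, -5/2, 27/8, -275/48, 1215/128, -25003/1280, 45927/1024, -1519687/14336, 8444007/32768, …
ICs: h(0) = -3, h′(0) = -5/2, h′′(0) = 27/4.

f: a_k = -3, -9/2, 27/8, -81/16, 1215/128, -5103/256, 45927/1024, -216513/2048, 8444007/32768, …
g: a_k = 0, 2, 0, -2/3, 0, 2/5, 0, -2/7, 0, …
f+g: L₀ = lclm(L_f,L_g), ord ≤ 1+2.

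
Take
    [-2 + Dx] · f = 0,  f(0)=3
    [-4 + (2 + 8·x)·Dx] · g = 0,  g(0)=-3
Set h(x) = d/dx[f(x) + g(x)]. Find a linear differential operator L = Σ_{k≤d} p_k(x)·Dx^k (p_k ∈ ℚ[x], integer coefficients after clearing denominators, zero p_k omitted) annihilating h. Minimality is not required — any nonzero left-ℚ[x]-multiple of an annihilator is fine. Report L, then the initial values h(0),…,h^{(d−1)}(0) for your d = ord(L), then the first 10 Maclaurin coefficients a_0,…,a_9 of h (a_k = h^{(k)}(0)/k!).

L = (-8 - 8·x) + (2 - 8·x - 16·x^2)·Dx + (1 + 6·x + 8·x^2)·Dx^2  (order 2).
h: a_k = 0, 24, -24, 128, -416, 7568/5, -83152/15, 2162176/105, -8108096/105, 275675408/945, …
ICs: h(0) = 0, h′(0) = 24.

f: a_k = 3, 6, 6, 4, 2, 4/5, 4/15, 8/105, 2/105, 4/945, …
g: a_k = -3, -6, 6, -12, 30, -84, 252, -792, 2574, -8580, …
Sum ⇒ L₀ = lclm(L_f,L_g) in ℚ(x)⟨Dx⟩.
Differentiate: ansatz ord ≤ ord L₀ ⇒ L.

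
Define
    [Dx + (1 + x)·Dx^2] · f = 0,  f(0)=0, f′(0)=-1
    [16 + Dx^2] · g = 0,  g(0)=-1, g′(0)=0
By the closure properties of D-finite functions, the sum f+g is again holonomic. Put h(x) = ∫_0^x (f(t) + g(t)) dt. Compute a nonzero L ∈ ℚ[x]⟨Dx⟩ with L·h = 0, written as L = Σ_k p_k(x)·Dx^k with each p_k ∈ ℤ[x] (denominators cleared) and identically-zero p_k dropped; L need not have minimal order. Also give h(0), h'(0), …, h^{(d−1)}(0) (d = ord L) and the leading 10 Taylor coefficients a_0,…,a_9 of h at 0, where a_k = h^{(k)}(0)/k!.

L = (176 + 256·x + 128·x^2)·Dx^2 + (144 + 400·x + 384·x^2 + 128·x^3)·Dx^3 + (11 + 16·x + 8·x^2)·Dx^4 + (9 + 25·x + 24·x^2 + 8·x^3)·Dx^5  (order 5).
h: a_k = 0, -1, -1/2, 17/6, -1/12, -25/12, -1/30, 527/630, -1/56, -3781/22680, …
ICs: h(0) = 0, h′(0) = -1, h′′(0) = -1, h′′′(0) = 17, h′′′′(0) = -2.

f: a_k = 0, -1, 1/2, -1/3, 1/4, -1/5, 1/6, -1/7, 1/8, -1/9, …
g: a_k = -1, 0, 8, 0, -32/3, 0, 256/45, 0, -512/315, 0, …
Weyl lclm of L_f,L_g ⇒ L₀ (ord ≤ 4).
h=∫₀ˣh₀: take L = L₀·Dx.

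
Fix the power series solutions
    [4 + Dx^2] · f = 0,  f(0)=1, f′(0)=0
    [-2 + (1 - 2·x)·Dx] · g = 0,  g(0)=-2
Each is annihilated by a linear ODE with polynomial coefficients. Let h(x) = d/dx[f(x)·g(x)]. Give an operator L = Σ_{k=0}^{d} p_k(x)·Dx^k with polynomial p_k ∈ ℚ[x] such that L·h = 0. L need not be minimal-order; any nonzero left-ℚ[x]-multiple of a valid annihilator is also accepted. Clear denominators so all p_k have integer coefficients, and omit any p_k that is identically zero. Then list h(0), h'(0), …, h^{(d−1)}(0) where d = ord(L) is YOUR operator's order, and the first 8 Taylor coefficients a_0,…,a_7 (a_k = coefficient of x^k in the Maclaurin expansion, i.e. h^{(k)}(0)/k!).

L = (-4 - 16·x + 16·x^2) + (-4 + 8·x)·Dx + (1 - 4·x + 4·x^2)·Dx^2  (order 2).
h: a_k = -4, -8, -24, -208/3, -520/3, -6224/15, -43568/45, -139424/63, …
ICs: h(0) = -4, h′(0) = -8.

f: a_k = 1, 0, -2, 0, 2/3, 0, -4/45, 0, …
g: a_k = -2, -4, -8, -16, -32, -64, -128, -256, …
L₀ := L_f ⊗_s L_g (sym. prod.), ord ≤ 2.
h₀' ⇒ L via d/dx closure of L₀.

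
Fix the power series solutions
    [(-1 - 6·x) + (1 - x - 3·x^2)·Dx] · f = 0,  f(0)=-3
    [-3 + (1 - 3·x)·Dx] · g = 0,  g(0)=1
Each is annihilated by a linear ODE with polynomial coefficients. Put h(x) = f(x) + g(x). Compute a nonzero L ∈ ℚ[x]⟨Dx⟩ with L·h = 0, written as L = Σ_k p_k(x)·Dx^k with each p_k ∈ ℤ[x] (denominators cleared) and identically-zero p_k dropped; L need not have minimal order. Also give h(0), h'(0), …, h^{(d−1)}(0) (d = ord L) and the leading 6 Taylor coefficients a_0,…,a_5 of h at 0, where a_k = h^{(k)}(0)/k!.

L = (6 - 108·x + 162·x^2 - 162·x^3) + (10 - 6·x - 108·x^2 + 270·x^3 - 324·x^4)·Dx + (-2 + 14·x - 33·x^2 + 18·x^3 + 54·x^4 - 81·x^5)·Dx^2  (order 2).
h: a_k = -2, 0, -3, 6, 24, 123, …
ICs: h(0) = -2, h′(0) = 0.

f: a_k = -3, -3, -12, -21, -57, -120, …
g: a_k = 1, 3, 9, 27, 81, 243, …
h₀=f+g: left-lcm gives L₀, ord ≤ 2.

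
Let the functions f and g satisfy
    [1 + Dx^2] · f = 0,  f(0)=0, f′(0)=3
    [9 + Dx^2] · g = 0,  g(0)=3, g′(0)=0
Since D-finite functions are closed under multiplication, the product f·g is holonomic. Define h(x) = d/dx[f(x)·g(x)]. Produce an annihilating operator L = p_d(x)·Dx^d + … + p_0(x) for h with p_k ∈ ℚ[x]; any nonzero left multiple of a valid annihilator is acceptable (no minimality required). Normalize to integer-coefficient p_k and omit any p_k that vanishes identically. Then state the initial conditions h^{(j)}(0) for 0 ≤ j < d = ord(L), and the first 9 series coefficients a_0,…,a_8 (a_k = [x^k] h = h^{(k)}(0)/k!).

L = 64 + 20·Dx^2 + Dx^4  (order 4).
h: a_k = 9, 0, -126, 0, 186, 0, -508/5, 0, 146/5, …
ICs: h(0) = 9, h′(0) = 0, h′′(0) = -252, h′′′(0) = 0.

f: a_k = 0, 3, 0, -1/2, 0, 1/40, 0, -1/1680, 0, …
g: a_k = 3, 0, -27/2, 0, 81/8, 0, -243/80, 0, 2187/4480, …
L₀ := L_f ⊗_s L_g (sym. prod.), ord ≤ 4.
h₀' ⇒ L via d/dx closure of L₀.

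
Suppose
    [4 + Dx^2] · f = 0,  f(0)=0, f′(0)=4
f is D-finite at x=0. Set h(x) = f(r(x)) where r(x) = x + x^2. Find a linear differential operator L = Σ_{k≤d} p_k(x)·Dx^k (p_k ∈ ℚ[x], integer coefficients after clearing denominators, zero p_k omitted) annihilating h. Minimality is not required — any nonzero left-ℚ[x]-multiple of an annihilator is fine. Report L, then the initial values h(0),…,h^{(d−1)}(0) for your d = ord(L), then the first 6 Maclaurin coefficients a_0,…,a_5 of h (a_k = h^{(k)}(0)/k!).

L = (4 + 24·x + 48·x^2 + 32·x^3) - 2·Dx + (1 + 2·x)·Dx^2  (order 2).
h: a_k = 0, 4, 4, -8/3, -8, -112/15, …
ICs: h(0) = 0, h′(0) = 4.

f: a_k = 0, 4, 0, -8/3, 0, 8/15, …
Change of var in L_f (x↦r) gives L₀.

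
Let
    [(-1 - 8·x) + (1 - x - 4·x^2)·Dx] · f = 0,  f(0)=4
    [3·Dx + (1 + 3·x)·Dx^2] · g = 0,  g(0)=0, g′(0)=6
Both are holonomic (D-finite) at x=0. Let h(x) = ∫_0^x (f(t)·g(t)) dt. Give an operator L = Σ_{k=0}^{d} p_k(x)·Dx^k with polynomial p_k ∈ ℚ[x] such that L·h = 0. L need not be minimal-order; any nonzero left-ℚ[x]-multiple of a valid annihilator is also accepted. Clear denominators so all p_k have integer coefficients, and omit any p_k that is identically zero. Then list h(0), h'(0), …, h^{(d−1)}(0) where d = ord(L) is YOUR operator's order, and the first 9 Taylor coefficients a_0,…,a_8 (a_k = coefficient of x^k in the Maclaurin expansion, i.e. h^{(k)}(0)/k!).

f: a_k = 4, 4, 20, 36, 116, 260, 724, 1764, 4660, …
g: a_k = 0, 6, -9, 18, -81/2, 486/5, -243, 4374/7, -6561/4, …
f·g: L₀ = L_f ⊗_s L_g, ord ≤ 1·2.
∫: right-multiply L₀ by Dx.
L = (11 + 48·x)·Dx + (-1 + 25·x + 60·x^2)·Dx^2 + (-1 - 2·x + 7·x^2 + 12·x^3)·Dx^3  (order 3).
h: a_k = 0, 0, 12, -4, 39, -54/5, 799/5, -1146/35, 21369/28, …
ICs: h(0) = 0, h′(0) = 0, h′′(0) = 24.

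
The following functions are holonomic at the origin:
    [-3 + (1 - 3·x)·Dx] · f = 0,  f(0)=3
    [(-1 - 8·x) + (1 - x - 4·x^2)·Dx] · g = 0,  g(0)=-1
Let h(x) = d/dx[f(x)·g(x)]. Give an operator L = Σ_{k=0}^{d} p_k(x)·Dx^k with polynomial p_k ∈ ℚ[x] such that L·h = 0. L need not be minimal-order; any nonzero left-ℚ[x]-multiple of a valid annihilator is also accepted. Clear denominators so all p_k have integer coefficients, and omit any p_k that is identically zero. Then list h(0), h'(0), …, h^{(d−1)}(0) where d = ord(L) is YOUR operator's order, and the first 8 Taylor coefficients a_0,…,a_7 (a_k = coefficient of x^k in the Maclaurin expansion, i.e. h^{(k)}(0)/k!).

L = (17 - 24·x - 141·x^2 - 96·x^3 + 864·x^4) + (-2 + 7·x + 24·x^2 - 95·x^3 - 30·x^4 + 216·x^5)·Dx  (order 1).
h: a_k = -12, -102, -540, -2508, -10380, -40626, -151452, -547224, …
ICs: h(0) = -12.

f: a_k = 3, 9, 27, 81, 243, 729, 2187, 6561, …
g: a_k = -1, -1, -5, -9, -29, -65, -181, -441, …
Product ⇒ symmetric product L₀, ord ≤ 1.
h=h₀': d/dx-closure on L₀ ⇒ L.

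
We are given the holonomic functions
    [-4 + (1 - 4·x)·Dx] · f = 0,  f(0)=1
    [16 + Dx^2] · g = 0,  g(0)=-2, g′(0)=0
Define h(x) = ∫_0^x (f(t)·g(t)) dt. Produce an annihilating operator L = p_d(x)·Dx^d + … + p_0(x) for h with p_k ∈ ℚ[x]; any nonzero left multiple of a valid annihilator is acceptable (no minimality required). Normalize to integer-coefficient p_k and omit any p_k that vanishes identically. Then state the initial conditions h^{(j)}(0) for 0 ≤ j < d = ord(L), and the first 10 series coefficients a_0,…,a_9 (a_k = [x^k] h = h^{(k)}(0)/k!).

f: a_k = 1, 4, 16, 64, 256, 1024, 4096, 16384, 65536, 262144, …
g: a_k = -2, 0, 16, 0, -64/3, 0, 512/45, 0, -1024/315, 0, …
Product ⇒ symmetric product L₀, ord ≤ 2.
∫: right-multiply L₀ by Dx.
L = (-16 + 64·x)·Dx + 8·Dx^2 + (-1 + 4·x)·Dx^3  (order 3).
h: a_k = 0, -2, -4, -16/3, -16, -832/15, -1664/9, -199168/315, -99584/45, -4461568/567, …
ICs: h(0) = 0, h′(0) = -2, h′′(0) = -8.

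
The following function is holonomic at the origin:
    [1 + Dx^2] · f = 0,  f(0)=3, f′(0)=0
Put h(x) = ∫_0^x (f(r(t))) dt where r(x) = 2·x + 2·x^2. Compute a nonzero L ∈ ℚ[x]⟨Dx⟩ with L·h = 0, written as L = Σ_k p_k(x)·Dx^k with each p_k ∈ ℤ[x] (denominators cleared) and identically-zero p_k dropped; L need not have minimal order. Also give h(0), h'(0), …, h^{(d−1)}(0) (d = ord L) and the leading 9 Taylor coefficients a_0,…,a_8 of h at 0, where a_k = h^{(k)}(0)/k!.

L = (4 + 24·x + 48·x^2 + 32·x^3)·Dx - 2·Dx^2 + (1 + 2·x)·Dx^3  (order 3).
h: a_k = 0, 3, 0, -2, -3, -4/5, 4/3, 176/105, 4/5, …
ICs: h(0) = 0, h′(0) = 3, h′′(0) = 0.

f: a_k = 3, 0, -3/2, 0, 1/8, 0, -1/240, 0, 1/13440, …
L₀ from L_f via x↦r, Dx↦r'^{-1}Dx.
∫: right-multiply L₀ by Dx.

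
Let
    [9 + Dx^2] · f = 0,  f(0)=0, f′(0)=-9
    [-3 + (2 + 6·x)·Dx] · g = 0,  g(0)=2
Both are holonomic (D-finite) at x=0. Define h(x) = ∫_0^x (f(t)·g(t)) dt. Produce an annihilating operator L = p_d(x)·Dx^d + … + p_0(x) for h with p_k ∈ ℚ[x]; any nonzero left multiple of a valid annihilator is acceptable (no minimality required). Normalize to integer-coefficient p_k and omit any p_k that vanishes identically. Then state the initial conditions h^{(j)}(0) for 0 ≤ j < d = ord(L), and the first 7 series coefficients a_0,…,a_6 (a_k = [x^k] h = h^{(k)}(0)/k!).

L = (63 + 216·x + 324·x^2)·Dx + (-12 - 36·x)·Dx^2 + (4 + 24·x + 36·x^2)·Dx^3  (order 3).
h: a_k = 0, 0, -9, -9, 189/16, 81/40, 1539/640, …
ICs: h(0) = 0, h′(0) = 0, h′′(0) = -18.

f: a_k = 0, -9, 0, 27/2, 0, -243/40, 0, …
g: a_k = 2, 3, -9/4, 27/8, -405/64, 1701/128, -15309/512, …
f·g: L₀ = L_f ⊗_s L_g, ord ≤ 2·1.
h=∫₀ˣh₀: take L = L₀·Dx.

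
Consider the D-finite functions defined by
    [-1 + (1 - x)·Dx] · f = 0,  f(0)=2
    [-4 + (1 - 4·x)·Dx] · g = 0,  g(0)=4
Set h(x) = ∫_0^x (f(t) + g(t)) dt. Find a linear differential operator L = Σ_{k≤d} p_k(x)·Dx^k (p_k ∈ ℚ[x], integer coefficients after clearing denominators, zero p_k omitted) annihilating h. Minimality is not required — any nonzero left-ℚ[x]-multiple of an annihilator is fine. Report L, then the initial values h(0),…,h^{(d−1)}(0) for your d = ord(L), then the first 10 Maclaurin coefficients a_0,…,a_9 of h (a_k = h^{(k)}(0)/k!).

f: a_k = 2, 2, 2, 2, 2, 2, 2, 2, 2, 2, …
g: a_k = 4, 16, 64, 256, 1024, 4096, 16384, 65536, 262144, 1048576, …
f+g: L₀ = lclm(L_f,L_g), ord ≤ 1+1.
h=∫₀ˣh₀: take L = L₀·Dx.
L = -8·Dx + (10 - 16·x)·Dx^2 + (-1 + 5·x - 4·x^2)·Dx^3  (order 3).
h: a_k = 0, 6, 9, 22, 129/2, 1026/5, 683, 16386/7, 32769/4, 87382/3, …
ICs: h(0) = 0, h′(0) = 6, h′′(0) = 18.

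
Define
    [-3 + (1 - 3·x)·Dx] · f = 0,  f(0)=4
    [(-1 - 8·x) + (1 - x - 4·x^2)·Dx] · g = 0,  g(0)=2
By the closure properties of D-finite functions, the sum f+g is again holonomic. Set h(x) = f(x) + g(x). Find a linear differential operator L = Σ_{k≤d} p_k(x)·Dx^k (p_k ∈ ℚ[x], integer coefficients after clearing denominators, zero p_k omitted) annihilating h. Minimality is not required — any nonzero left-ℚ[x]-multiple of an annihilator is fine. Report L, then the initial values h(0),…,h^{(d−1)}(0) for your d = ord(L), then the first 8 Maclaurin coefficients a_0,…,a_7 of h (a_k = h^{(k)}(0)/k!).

L = (6 - 72·x + 144·x^2 - 144·x^3) + (4 - 84·x^2 + 252·x^3 - 288·x^4)·Dx + (-1 + 8·x - 21·x^2 + 8·x^3 + 54·x^4 - 72·x^5)·Dx^2  (order 2).
h: a_k = 6, 14, 46, 126, 382, 1102, 3278, 9630, …
ICs: h(0) = 6, h′(0) = 14.

f: a_k = 4, 12, 36, 108, 324, 972, 2916, 8748, …
g: a_k = 2, 2, 10, 18, 58, 130, 362, 882, …
f+g: L₀ = lclm(L_f,L_g), ord ≤ 1+1.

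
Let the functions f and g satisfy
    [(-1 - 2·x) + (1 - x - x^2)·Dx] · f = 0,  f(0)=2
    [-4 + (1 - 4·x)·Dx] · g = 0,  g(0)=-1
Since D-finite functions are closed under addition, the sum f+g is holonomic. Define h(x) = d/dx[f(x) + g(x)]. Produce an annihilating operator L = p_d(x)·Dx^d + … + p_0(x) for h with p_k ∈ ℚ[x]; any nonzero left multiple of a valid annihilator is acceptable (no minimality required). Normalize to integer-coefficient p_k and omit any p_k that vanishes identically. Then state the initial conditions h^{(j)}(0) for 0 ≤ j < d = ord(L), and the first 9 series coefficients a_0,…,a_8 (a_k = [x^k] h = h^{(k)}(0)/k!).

f: a_k = 2, 2, 4, 6, 10, 16, 26, 42, 68, …
g: a_k = -1, -4, -16, -64, -256, -1024, -4096, -16384, -65536, …
f+g: L₀ = lclm(L_f,L_g), ord ≤ 1+1.
Differentiate: ansatz ord ≤ ord L₀ ⇒ L.
L = (120 + 192·x + 432·x^2 - 96·x^3 + 96·x^4) + (-39 - 48·x + 210·x^2 + 252·x^3 - 48·x^4 + 96·x^5)·Dx + (2 - x - 42·x^2 + 54·x^3 + 7·x^4 + 16·x^6)·Dx^2  (order 2).
h: a_k = -2, -24, -174, -984, -5040, -24420, -114394, -523744, -2358306, …
ICs: h(0) = -2, h′(0) = -24.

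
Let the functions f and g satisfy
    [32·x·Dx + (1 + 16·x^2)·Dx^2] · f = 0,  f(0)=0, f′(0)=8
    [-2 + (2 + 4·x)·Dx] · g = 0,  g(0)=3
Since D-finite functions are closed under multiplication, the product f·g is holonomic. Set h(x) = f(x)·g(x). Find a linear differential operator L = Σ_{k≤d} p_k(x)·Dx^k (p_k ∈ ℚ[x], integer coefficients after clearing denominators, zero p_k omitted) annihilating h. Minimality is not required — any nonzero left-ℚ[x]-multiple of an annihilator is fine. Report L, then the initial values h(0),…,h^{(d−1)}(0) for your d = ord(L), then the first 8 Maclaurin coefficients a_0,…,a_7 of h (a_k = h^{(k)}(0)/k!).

L = (3 - 32·x - 16·x^2) + (-2 + 28·x + 96·x^2 + 64·x^3)·Dx + (1 + 4·x + 20·x^2 + 64·x^3 + 64·x^4)·Dx^2  (order 2).
h: a_k = 0, 24, 24, -140, -116, 6389/5, 5929/5, -1022653/70, …
ICs: h(0) = 0, h′(0) = 24.

f: a_k = 0, 8, 0, -128/3, 0, 2048/5, 0, -32768/7, …
g: a_k = 3, 3, -3/2, 3/2, -15/8, 21/8, -63/16, 99/16, …
Sym-product of L_f,L_g gives L₀ (≤ ord 2).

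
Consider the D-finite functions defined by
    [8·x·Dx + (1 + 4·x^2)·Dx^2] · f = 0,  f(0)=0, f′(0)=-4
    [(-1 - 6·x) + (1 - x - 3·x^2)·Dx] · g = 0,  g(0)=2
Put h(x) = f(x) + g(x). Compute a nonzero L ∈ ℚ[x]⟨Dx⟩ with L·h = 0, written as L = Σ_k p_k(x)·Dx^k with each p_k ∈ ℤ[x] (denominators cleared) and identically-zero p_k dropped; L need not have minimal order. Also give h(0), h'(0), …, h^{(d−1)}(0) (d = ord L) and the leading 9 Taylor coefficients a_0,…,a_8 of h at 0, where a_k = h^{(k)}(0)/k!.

L = (32 - 128·x - 1488·x^2 - 2880·x^3 - 8424·x^4 - 2592·x^6)·Dx + (-25 - 160·x - 214·x^2 - 1188·x^3 - 2628·x^4 - 6264·x^5 - 432·x^6 - 2592·x^7)·Dx^2 + (4 + 9·x + 54·x^2 - 66·x^3 - x^4 - 444·x^5 - 720·x^6 - 144·x^7 - 432·x^8)·Dx^3  (order 3).
h: a_k = 2, -2, 8, 58/3, 38, 336/5, 194, 3294/7, 1016, …
ICs: h(0) = 2, h′(0) = -2, h′′(0) = 16.

f: a_k = 0, -4, 0, 16/3, 0, -64/5, 0, 256/7, 0, …
g: a_k = 2, 2, 8, 14, 38, 80, 194, 434, 1016, …
f+g: L₀ = lclm(L_f,L_g), ord ≤ 2+1.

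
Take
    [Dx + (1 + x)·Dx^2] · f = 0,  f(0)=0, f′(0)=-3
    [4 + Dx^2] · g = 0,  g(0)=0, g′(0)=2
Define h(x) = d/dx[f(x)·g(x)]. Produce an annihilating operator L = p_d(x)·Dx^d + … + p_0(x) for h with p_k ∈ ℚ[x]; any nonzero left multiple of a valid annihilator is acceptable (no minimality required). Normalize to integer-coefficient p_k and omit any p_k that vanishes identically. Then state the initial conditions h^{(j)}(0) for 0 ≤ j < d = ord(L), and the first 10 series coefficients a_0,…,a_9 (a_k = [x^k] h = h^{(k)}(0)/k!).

L = (-56 + 896·x + 4416·x^2 + 8064·x^3 + 7136·x^4 + 3072·x^5 + 512·x^6) + (72 + 776·x + 2080·x^2 + 2400·x^3 + 1280·x^4 + 256·x^5)·Dx + (70 + 824·x + 2780·x^2 + 4416·x^3 + 3664·x^4 + 1536·x^5 + 256·x^6)·Dx^2 + (18 + 194·x + 520·x^2 + 600·x^3 + 320·x^4 + 64·x^5)·Dx^3 + (21 + 150·x + 419·x^2 + 600·x^3 + 470·x^4 + 192·x^5 + 32·x^6)·Dx^4  (order 4).
h: a_k = 0, -12, 9, 8, -5/2, -4, 14/5, -208/105, 309/140, -316/135, …
ICs: h(0) = 0, h′(0) = -12, h′′(0) = 18, h′′′(0) = 48.

f: a_k = 0, -3, 3/2, -1, 3/4, -3/5, 1/2, -3/7, 3/8, -1/3, …
g: a_k = 0, 2, 0, -4/3, 0, 4/15, 0, -8/315, 0, 4/2835, …
Product ⇒ symmetric product L₀, ord ≤ 4.
Derive L from L₀ (diff closure).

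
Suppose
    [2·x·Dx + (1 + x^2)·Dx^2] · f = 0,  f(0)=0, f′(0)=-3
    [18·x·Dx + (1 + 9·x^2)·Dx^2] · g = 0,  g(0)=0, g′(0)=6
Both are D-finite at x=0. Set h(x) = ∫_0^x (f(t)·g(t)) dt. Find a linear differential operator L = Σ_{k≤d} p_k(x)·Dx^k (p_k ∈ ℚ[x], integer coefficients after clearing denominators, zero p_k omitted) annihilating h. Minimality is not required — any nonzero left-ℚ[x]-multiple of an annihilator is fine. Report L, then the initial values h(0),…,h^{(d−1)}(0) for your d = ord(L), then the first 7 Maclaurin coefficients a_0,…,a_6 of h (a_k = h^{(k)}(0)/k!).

L = (-216·x - 3600·x^3 - 5184·x^5 + 6480·x^7 + 17496·x^9)·Dx^2 + (-40 - 1452·x^2 - 6480·x^4 - 4536·x^6 + 22680·x^8 + 26244·x^10)·Dx^3 + (-80·x - 980·x^3 - 2160·x^5 + 2952·x^7 + 12960·x^9 + 8748·x^11)·Dx^4 + (-1 - 20·x^2 - 109·x^4 + 981·x^8 + 1620·x^10 + 729·x^12)·Dx^5  (order 5).
h: a_k = 0, 0, 0, -6, 0, 12, 0, …
ICs: h(0) = 0, h′(0) = 0, h′′(0) = 0, h′′′(0) = -36, h′′′′(0) = 0.

f: a_k = 0, -3, 0, 1, 0, -3/5, 0, …
g: a_k = 0, 6, 0, -18, 0, 486/5, 0, …
h₀=f·g: eliminate ⇒ L₀, order ≤ 2·2.
h=∫h₀ ⇒ L = L₀·Dx.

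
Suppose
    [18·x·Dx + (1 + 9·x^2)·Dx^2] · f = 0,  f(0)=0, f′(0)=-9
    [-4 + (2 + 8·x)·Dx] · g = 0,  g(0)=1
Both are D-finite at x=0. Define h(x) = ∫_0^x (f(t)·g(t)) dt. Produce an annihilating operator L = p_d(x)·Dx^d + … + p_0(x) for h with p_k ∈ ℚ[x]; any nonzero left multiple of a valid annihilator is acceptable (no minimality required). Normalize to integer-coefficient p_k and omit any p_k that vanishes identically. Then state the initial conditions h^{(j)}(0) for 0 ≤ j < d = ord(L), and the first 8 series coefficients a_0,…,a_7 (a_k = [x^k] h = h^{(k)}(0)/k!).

f: a_k = 0, -9, 0, 27, 0, -729/5, 0, 6561/7, …
g: a_k = 1, 2, -2, 4, -10, 28, -84, 264, …
Product ⇒ symmetric product L₀, ord ≤ 2.
h=∫₀ˣh₀: take L = L₀·Dx.
L = (12 - 36·x - 36·x^2)·Dx + (-4 + 2·x + 108·x^2 + 144·x^3)·Dx^2 + (1 + 8·x + 25·x^2 + 72·x^3 + 144·x^4)·Dx^3  (order 3).
h: a_k = 0, 0, -9/2, -6, 45/4, 18/5, -183/10, -2178/35, …
ICs: h(0) = 0, h′(0) = 0, h′′(0) = -9.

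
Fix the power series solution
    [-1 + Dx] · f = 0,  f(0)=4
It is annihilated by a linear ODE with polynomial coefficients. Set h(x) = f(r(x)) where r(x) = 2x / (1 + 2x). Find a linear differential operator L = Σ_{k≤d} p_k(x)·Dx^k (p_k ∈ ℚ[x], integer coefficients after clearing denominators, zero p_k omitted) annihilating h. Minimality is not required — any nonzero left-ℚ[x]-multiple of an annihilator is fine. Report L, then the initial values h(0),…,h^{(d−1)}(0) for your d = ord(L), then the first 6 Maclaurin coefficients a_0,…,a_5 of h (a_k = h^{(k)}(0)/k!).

L = -2 + (1 + 4·x + 4·x^2)·Dx  (order 1).
h: a_k = 4, 8, -8, 16/3, 8/3, -304/15, …
ICs: h(0) = 4.

f: a_k = 4, 4, 2, 2/3, 1/6, 1/30, …
f∘r: x↦r, Dx↦Dx/r' in L_f ⇒ L₀.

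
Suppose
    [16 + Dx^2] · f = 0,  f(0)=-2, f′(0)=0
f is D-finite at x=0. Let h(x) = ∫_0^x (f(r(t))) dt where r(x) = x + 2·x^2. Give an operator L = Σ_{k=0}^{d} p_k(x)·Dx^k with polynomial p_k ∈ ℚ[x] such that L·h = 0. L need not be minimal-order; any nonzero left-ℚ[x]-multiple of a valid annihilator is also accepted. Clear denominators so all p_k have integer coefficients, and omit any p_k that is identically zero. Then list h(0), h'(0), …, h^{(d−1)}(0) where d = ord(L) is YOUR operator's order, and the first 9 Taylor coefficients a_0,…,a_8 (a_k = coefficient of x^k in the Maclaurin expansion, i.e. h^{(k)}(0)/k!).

L = (16 + 192·x + 768·x^2 + 1024·x^3)·Dx - 4·Dx^2 + (1 + 4·x)·Dx^3  (order 3).
h: a_k = 0, -2, 0, 16/3, 16, 128/15, -256/9, -22528/315, -1024/15, …
ICs: h(0) = 0, h′(0) = -2, h′′(0) = 0.

f: a_k = -2, 0, 16, 0, -64/3, 0, 512/45, 0, -1024/315, …
L₀ from L_f via x↦r, Dx↦r'^{-1}Dx.
h=∫₀ˣh₀: take L = L₀·Dx.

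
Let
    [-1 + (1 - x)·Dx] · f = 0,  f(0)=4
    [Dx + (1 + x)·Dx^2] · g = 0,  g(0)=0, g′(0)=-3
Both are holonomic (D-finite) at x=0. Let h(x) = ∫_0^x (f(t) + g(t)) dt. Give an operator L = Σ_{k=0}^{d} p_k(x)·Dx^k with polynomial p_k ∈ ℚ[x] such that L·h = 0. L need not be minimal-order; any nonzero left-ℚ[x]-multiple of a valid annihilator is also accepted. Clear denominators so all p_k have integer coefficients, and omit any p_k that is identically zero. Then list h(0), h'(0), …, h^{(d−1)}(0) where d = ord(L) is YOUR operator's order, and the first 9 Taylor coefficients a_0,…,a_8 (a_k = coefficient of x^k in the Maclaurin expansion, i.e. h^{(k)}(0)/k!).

L = (10 + 2·x)·Dx^2 + (4 + 16·x + 4·x^2)·Dx^3 + (-3 - x + 3·x^2 + x^3)·Dx^4  (order 4).
h: a_k = 0, 4, 1/2, 11/6, 3/4, 19/20, 17/30, 9/14, 25/56, …
ICs: h(0) = 0, h′(0) = 4, h′′(0) = 1, h′′′(0) = 11.

f: a_k = 4, 4, 4, 4, 4, 4, 4, 4, 4, …
g: a_k = 0, -3, 3/2, -1, 3/4, -3/5, 1/2, -3/7, 3/8, …
Sum ⇒ L₀ = lclm(L_f,L_g) in ℚ(x)⟨Dx⟩.
∫: right-multiply L₀ by Dx.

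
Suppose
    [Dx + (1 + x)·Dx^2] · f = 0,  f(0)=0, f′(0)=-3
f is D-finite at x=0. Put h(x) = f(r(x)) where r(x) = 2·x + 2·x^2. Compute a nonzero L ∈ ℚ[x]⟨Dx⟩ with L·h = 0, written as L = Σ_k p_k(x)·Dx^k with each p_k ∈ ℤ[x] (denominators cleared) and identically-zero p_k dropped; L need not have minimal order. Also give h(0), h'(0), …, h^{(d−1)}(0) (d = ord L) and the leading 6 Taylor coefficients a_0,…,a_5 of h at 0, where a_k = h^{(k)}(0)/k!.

L = (4·x + 4·x^2)·Dx + (1 + 4·x + 6·x^2 + 4·x^3)·Dx^2  (order 2).
h: a_k = 0, -6, 0, 4, -6, 24/5, …
ICs: h(0) = 0, h′(0) = -6.

f: a_k = 0, -3, 3/2, -1, 3/4, -3/5, …
h₀=f(r): pull back L_f along r ⇒ L₀.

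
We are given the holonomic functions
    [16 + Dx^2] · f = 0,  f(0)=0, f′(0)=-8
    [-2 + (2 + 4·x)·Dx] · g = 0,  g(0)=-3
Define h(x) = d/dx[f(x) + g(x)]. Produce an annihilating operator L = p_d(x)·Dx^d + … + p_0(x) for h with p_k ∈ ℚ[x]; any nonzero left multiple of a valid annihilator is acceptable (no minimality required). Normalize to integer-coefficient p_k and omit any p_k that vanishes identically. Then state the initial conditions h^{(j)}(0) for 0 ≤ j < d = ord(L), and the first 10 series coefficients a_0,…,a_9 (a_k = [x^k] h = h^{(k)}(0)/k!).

L = (-496 - 1024·x - 1024·x^2) + (-304 - 1632·x - 3072·x^2 - 2048·x^3)·Dx + (-31 - 64·x - 64·x^2)·Dx^2 + (-19 - 102·x - 192·x^2 - 128·x^3)·Dx^3  (order 3).
h: a_k = -11, 3, 119/2, 15/2, -2363/24, 189/8, 1583/720, 1287/16, -6605363/40320, 36465/128, …
ICs: h(0) = -11, h′(0) = 3, h′′(0) = 119.

f: a_k = 0, -8, 0, 64/3, 0, -256/15, 0, 2048/315, 0, -4096/2835, …
g: a_k = -3, -3, 3/2, -3/2, 15/8, -21/8, 63/16, -99/16, 1287/128, -2145/128, …
h₀=f+g: left-lcm gives L₀, ord ≤ 3.
Differentiate: ansatz ord ≤ ord L₀ ⇒ L.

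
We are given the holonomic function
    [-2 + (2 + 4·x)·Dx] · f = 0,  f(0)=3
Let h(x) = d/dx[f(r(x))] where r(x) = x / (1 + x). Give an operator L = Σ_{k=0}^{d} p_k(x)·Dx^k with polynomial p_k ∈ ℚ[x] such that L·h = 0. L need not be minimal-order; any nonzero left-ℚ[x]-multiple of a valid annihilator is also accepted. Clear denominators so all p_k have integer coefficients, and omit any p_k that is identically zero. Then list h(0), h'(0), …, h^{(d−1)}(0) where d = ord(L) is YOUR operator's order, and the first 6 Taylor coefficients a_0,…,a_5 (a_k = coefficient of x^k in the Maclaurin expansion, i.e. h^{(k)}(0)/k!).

f: a_k = 3, 3, -3/2, 3/2, -15/8, 21/8, …
f∘r: x↦r, Dx↦Dx/r' in L_f ⇒ L₀.
Differentiate: ansatz ord ≤ ord L₀ ⇒ L.
L = (-3 - 6·x) + (-1 - 4·x - 3·x^2)·Dx  (order 1).
h: a_k = 3, -9, 45/2, -111/2, 1125/8, -2943/8, …
ICs: h(0) = 3.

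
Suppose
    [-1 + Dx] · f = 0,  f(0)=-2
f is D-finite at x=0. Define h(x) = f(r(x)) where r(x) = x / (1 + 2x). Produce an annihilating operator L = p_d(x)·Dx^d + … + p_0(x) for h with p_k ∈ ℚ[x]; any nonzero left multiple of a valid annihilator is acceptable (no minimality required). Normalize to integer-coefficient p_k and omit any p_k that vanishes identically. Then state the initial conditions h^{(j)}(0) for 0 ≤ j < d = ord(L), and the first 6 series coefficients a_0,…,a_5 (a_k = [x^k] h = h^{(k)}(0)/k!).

f: a_k = -2, -2, -1, -1/3, -1/12, -1/60, …
Substitute x→r, Dx→(1/r')Dx; clear ⇒ L₀.
L = -1 + (1 + 4·x + 4·x^2)·Dx  (order 1).
h: a_k = -2, -2, 3, -13/3, 71/12, -147/20, …
ICs: h(0) = -2.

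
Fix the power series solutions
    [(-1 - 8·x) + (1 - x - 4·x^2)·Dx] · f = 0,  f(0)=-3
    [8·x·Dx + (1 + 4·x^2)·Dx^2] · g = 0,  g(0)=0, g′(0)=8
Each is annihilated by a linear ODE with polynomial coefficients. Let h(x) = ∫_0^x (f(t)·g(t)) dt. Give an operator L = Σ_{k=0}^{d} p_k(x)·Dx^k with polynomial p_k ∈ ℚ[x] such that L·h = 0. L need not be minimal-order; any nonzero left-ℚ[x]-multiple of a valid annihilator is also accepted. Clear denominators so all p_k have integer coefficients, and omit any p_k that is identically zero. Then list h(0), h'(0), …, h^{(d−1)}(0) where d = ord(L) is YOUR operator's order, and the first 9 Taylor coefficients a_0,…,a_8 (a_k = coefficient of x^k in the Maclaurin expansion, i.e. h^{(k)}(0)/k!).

f: a_k = -3, -3, -15, -27, -87, -195, -543, -1323, -3495, …
g: a_k = 0, 8, 0, -32/3, 0, 128/5, 0, -512/7, 0, …
Product ⇒ symmetric product L₀, ord ≤ 2.
h=∫₀ˣh₀: take L = L₀·Dx.
L = (8 + 8·x + 96·x^2)·Dx + (2 + 8·x + 16·x^2 + 96·x^3)·Dx^2 + (-1 + x + 4·x^3 + 16·x^4)·Dx^3  (order 3).
h: a_k = 0, 0, -12, -8, -22, -184/5, -1532/15, -6744/35, -3133/7, …
ICs: h(0) = 0, h′(0) = 0, h′′(0) = -24.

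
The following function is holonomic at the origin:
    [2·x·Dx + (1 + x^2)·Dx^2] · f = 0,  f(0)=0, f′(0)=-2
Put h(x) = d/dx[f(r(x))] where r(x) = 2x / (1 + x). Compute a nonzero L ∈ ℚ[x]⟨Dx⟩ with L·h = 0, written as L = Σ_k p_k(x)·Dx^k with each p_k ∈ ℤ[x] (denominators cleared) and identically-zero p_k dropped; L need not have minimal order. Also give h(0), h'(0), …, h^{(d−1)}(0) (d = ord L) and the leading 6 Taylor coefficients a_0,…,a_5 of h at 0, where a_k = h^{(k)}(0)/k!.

L = (2 + 10·x) + (1 + 2·x + 5·x^2)·Dx  (order 1).
h: a_k = -4, 8, 4, -48, 76, 88, …
ICs: h(0) = -4.

f: a_k = 0, -2, 0, 2/3, 0, -2/5, …
h₀=f(r): pull back L_f along r ⇒ L₀.
h₀' ⇒ L via d/dx closure of L₀.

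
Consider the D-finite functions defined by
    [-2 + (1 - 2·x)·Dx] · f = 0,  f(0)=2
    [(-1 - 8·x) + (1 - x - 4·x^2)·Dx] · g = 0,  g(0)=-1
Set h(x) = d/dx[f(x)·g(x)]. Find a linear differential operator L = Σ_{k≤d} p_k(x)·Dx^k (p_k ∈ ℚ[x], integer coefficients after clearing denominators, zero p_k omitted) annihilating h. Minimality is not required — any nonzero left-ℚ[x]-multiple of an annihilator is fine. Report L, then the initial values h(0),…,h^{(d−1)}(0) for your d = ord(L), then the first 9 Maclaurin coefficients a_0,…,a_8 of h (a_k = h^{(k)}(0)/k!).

L = (22 - 12·x - 120·x^2 - 256·x^3 + 768·x^4) + (-3 + 5·x + 42·x^2 - 88·x^3 - 80·x^4 + 192·x^5)·Dx  (order 1).
h: a_k = -6, -44, -186, -728, -2470, -8100, -25074, -75952, -223614, …
ICs: h(0) = -6.

f: a_k = 2, 4, 8, 16, 32, 64, 128, 256, 512, …
g: a_k = -1, -1, -5, -9, -29, -65, -181, -441, -1165, …
f·g: L₀ = L_f ⊗_s L_g, ord ≤ 1·1.
h₀' ⇒ L via d/dx closure of L₀.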